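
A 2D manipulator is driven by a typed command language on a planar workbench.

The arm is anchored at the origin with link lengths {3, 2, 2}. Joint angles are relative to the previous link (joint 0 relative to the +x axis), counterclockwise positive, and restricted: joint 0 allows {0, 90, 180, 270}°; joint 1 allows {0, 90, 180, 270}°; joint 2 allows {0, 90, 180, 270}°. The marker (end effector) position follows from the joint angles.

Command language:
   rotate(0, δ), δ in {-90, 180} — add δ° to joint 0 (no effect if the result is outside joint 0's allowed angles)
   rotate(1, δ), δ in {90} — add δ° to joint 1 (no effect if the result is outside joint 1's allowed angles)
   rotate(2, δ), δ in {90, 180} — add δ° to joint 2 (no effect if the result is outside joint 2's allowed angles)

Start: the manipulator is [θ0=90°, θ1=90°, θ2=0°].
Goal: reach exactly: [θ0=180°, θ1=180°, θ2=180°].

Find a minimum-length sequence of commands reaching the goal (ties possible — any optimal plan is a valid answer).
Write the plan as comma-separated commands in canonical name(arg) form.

rotate(1, 90), rotate(0, 180), rotate(0, -90), rotate(2, 180)

from: [θ0=90°, θ1=90°, θ2=0°]
1. rotate(1, 90) → [θ0=90°, θ1=180°, θ2=0°]
2. rotate(0, 180) → [θ0=270°, θ1=180°, θ2=0°]
3. rotate(0, -90) → [θ0=180°, θ1=180°, θ2=0°]
4. rotate(2, 180) → [θ0=180°, θ1=180°, θ2=180°]
no 3-step plan works, so 4 is optimal.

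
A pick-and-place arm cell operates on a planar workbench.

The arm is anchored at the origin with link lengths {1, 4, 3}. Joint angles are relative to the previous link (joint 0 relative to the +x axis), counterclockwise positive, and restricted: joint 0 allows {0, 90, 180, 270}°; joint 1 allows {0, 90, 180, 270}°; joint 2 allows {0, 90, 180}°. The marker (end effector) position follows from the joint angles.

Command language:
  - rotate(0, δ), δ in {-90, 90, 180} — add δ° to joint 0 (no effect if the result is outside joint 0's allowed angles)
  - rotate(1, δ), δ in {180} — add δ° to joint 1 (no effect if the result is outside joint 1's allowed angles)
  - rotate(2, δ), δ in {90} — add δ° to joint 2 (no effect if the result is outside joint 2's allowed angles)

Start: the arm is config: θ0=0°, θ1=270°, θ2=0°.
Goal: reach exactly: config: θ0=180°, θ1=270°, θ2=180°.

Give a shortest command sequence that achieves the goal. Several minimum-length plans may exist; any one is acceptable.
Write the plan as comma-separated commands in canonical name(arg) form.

start: config: θ0=0°, θ1=270°, θ2=0°
[1] after rotate(2, 90): config: θ0=0°, θ1=270°, θ2=90°
[2] after rotate(2, 90): config: θ0=0°, θ1=270°, θ2=180°
[3] after rotate(0, 180): config: θ0=180°, θ1=270°, θ2=180°
nothing shorter than 3 reaches the goal.

rotate(2, 90), rotate(2, 90), rotate(0, 180)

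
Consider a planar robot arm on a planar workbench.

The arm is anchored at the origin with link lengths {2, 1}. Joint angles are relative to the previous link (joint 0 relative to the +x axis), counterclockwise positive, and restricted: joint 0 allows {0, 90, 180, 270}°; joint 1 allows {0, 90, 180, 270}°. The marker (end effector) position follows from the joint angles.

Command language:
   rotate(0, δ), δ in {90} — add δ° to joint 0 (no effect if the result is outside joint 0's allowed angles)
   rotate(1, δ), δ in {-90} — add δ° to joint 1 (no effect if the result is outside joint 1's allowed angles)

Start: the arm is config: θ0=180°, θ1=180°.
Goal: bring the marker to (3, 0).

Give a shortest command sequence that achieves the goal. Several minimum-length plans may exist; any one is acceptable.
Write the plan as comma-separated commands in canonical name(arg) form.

rotate(0, 90), rotate(0, 90), rotate(1, -90), rotate(1, -90)

start: config: θ0=180°, θ1=180°
1. rotate(0, 90) → config: θ0=270°, θ1=180°
2. rotate(0, 90) → config: θ0=0°, θ1=180°
3. rotate(1, -90) → config: θ0=0°, θ1=90°
4. rotate(1, -90) → config: θ0=0°, θ1=0°
shorter routes all fall short; 4 is best.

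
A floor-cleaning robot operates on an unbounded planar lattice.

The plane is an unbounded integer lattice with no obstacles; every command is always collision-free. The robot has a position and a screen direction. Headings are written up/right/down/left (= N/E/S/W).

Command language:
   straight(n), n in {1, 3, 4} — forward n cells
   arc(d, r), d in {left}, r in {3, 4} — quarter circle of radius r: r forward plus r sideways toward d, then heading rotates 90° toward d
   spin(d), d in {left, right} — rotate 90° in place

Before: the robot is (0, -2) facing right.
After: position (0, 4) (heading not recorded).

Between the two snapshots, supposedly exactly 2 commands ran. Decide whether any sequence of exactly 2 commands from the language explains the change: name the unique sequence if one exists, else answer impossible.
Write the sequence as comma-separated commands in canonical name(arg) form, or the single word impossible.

start: (0, -2) facing right
step 1 (arc(left, 3)): (3, 1) facing up
step 2 (arc(left, 3)): (0, 4) facing left
uniquely the one of 49 2-step routes that fits.

arc(left, 3), arc(left, 3)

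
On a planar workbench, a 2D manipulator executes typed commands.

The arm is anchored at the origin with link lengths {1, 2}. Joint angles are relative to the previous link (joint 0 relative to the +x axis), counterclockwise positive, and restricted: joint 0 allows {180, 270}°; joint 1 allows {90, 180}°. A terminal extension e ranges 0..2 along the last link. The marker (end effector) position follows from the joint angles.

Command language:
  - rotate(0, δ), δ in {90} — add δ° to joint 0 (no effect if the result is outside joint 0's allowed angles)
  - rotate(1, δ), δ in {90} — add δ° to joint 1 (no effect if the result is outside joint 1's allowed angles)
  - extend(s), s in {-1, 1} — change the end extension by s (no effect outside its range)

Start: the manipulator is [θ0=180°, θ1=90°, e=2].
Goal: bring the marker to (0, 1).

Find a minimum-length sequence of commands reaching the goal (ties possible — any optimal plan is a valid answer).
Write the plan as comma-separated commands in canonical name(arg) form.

initial: [θ0=180°, θ1=90°, e=2]
1. extend(-1) → [θ0=180°, θ1=90°, e=1]
2. extend(-1) → [θ0=180°, θ1=90°, e=0]
3. rotate(1, 90) → [θ0=180°, θ1=180°, e=0]
4. rotate(0, 90) → [θ0=270°, θ1=180°, e=0]
minimal: 4 command(s), checked below 4.

extend(-1), extend(-1), rotate(1, 90), rotate(0, 90)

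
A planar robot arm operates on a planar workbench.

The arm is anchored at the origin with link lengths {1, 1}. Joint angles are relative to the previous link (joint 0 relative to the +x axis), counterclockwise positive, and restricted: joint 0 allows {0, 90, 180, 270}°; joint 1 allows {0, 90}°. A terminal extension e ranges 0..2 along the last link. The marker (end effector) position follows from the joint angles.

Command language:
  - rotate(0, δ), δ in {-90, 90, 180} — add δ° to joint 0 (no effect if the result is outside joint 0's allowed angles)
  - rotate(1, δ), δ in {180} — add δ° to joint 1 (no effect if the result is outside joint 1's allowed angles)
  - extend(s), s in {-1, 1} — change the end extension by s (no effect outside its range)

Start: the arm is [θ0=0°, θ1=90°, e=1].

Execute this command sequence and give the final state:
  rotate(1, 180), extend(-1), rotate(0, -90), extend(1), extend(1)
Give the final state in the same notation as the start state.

[θ0=270°, θ1=90°, e=2]

from: [θ0=0°, θ1=90°, e=1]
1. rotate(1, 180) → [θ0=0°, θ1=90°, e=1]
2. extend(-1) → [θ0=0°, θ1=90°, e=0]
3. rotate(0, -90) → [θ0=270°, θ1=90°, e=0]
4. extend(1) → [θ0=270°, θ1=90°, e=1]
5. extend(1) → [θ0=270°, θ1=90°, e=2]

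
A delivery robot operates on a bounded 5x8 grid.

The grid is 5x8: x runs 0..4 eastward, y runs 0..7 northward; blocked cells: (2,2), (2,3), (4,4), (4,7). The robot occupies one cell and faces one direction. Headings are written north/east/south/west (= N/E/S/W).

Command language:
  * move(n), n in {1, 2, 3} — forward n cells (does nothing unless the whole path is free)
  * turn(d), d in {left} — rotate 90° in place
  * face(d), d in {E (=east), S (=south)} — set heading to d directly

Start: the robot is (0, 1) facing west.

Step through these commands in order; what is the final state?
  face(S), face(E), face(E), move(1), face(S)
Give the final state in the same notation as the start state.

(1, 1) facing south

from: (0, 1) facing west
t=1 face(S) ⇒ (0, 1) facing south
t=2 face(E) ⇒ (0, 1) facing east
t=3 face(E) ⇒ (0, 1) facing east
t=4 move(1) ⇒ (1, 1) facing east
t=5 face(S) ⇒ (1, 1) facing south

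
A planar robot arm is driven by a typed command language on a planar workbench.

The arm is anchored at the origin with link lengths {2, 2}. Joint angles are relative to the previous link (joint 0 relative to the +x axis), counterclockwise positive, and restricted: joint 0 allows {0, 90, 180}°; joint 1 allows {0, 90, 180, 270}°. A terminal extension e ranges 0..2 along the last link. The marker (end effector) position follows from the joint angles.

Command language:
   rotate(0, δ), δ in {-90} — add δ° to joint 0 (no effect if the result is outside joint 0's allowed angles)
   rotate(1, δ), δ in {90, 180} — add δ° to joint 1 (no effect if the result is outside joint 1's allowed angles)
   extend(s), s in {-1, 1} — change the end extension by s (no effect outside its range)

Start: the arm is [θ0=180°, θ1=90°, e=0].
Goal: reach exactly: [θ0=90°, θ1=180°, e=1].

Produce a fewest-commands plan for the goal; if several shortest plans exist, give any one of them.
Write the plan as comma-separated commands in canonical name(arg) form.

from: [θ0=180°, θ1=90°, e=0]
step 1 (extend(1)): [θ0=180°, θ1=90°, e=1]
step 2 (rotate(0, -90)): [θ0=90°, θ1=90°, e=1]
step 3 (rotate(1, 90)): [θ0=90°, θ1=180°, e=1]
minimal: 3 command(s), checked below 3.

extend(1), rotate(0, -90), rotate(1, 90)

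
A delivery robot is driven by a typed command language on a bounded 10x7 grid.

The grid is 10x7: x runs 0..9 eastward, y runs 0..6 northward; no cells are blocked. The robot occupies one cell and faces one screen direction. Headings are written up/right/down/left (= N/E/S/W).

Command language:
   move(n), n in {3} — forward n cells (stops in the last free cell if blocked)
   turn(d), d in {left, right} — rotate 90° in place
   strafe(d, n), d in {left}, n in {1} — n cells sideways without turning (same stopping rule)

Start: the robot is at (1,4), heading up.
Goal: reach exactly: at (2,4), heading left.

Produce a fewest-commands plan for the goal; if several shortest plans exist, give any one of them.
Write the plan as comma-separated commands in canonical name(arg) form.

turn(right), turn(right), strafe(left, 1), turn(right)

t0: at (1,4), heading up
t=1 turn(right) ⇒ at (1,4), heading right
t=2 turn(right) ⇒ at (1,4), heading down
t=3 strafe(left, 1) ⇒ at (2,4), heading down
t=4 turn(right) ⇒ at (2,4), heading left
no 3-step plan works, so 4 is optimal.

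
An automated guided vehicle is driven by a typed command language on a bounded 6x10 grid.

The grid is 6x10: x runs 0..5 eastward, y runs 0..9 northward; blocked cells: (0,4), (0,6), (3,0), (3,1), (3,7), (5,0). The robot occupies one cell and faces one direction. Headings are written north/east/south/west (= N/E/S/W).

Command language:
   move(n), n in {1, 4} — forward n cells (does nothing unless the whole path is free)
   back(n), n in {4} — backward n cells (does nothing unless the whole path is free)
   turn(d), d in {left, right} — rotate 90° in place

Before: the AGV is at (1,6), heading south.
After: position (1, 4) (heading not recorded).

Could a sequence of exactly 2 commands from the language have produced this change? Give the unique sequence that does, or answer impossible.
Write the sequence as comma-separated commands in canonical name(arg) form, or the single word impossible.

move(1), move(1)

from: at (1,6), heading south
t=1 move(1) ⇒ at (1,5), heading south
t=2 move(1) ⇒ at (1,4), heading south
uniquely the one of 25 2-step routes that fits.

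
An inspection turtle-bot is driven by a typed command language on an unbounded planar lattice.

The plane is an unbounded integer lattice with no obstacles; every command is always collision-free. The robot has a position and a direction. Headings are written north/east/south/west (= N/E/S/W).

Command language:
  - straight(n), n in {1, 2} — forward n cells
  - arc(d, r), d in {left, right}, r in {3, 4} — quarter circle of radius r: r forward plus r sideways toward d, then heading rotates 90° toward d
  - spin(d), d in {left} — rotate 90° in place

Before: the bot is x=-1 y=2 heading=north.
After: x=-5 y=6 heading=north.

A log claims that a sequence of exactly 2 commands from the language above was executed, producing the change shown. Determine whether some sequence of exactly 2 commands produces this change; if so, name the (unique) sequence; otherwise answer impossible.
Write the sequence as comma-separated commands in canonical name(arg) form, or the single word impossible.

key: still facing N at the end — net rotation zero over 2 steps
begin: x=-1 y=2 heading=north
[1] after spin(left): x=-1 y=2 heading=west
[2] after arc(right, 4): x=-5 y=6 heading=north
no rival 2-sequence matches.

spin(left), arc(right, 4)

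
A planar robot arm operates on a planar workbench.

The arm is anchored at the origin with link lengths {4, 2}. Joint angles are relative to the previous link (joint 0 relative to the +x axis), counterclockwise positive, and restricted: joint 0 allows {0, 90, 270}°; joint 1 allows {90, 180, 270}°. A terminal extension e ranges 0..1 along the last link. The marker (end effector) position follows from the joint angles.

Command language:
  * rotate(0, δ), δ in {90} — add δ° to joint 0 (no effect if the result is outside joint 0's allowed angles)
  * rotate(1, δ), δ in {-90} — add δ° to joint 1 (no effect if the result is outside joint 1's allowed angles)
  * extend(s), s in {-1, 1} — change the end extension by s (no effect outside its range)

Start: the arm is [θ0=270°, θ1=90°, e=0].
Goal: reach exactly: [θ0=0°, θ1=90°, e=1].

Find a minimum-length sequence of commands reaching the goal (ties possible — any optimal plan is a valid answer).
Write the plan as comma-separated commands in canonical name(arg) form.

extend(1), rotate(0, 90)

start: [θ0=270°, θ1=90°, e=0]
t=1 extend(1) ⇒ [θ0=270°, θ1=90°, e=1]
t=2 rotate(0, 90) ⇒ [θ0=0°, θ1=90°, e=1]
no 1-step plan works, so 2 is optimal.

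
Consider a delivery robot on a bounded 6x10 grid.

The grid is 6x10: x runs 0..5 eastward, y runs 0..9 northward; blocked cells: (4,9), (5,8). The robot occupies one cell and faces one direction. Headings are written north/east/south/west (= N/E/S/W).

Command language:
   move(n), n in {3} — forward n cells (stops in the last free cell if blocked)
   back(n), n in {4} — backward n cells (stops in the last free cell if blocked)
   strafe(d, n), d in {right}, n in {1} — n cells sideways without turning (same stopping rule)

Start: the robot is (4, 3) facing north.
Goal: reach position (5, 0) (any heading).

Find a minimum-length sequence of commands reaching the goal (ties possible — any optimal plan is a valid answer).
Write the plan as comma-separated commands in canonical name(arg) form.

begin: (4, 3) facing north
step 1 (strafe(right, 1)): (5, 3) facing north
step 2 (back(4)): (5, 0) facing north
nothing shorter than 2 reaches the goal.

strafe(right, 1), back(4)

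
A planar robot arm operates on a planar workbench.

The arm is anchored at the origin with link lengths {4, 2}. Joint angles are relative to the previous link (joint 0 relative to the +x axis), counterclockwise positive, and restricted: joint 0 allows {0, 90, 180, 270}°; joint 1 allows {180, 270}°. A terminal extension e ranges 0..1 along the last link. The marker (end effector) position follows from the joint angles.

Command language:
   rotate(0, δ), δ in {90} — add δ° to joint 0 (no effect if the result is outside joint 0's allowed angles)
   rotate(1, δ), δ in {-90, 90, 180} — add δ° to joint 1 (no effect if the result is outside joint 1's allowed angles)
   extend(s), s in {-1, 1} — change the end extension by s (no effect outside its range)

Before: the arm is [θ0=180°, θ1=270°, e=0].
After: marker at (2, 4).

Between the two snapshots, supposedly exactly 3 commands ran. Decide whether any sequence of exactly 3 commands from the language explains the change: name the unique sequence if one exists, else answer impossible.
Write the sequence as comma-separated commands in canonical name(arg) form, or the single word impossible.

rotate(0, 90), rotate(0, 90), rotate(0, 90)

begin: [θ0=180°, θ1=270°, e=0]
1. rotate(0, 90) → [θ0=270°, θ1=270°, e=0]
2. rotate(0, 90) → [θ0=0°, θ1=270°, e=0]
3. rotate(0, 90) → [θ0=90°, θ1=270°, e=0]
no other 3-command option fits: unique.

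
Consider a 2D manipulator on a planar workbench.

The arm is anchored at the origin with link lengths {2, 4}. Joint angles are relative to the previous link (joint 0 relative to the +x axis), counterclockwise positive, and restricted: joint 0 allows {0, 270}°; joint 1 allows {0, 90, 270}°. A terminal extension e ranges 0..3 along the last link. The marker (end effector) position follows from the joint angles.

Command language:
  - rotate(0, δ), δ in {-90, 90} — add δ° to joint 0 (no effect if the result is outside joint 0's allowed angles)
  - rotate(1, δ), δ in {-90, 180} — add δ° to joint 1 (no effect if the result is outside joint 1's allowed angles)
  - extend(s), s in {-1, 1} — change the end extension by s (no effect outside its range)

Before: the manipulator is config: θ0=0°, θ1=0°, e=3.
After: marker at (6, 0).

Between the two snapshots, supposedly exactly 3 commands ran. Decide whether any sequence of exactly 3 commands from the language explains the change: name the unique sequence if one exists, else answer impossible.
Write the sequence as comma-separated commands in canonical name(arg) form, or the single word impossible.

extend(-1), extend(-1), extend(-1)

begin: config: θ0=0°, θ1=0°, e=3
step 1 (extend(-1)): config: θ0=0°, θ1=0°, e=2
step 2 (extend(-1)): config: θ0=0°, θ1=0°, e=1
step 3 (extend(-1)): config: θ0=0°, θ1=0°, e=0
all 216 alternatives checked — unique.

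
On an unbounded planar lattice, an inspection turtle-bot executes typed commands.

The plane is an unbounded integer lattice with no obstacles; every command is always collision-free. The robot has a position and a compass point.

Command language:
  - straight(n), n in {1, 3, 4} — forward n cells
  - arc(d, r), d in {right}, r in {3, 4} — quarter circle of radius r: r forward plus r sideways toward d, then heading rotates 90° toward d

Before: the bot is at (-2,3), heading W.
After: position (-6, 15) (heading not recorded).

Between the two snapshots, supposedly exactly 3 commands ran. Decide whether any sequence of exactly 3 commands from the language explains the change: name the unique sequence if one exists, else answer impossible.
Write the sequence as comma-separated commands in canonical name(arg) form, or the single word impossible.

arc(right, 4), straight(4), straight(4)

key: order matters: swapping arc(right, 4) and straight(4) lands elsewhere
initial: at (-2,3), heading W
1. arc(right, 4) → at (-6,7), heading N
2. straight(4) → at (-6,11), heading N
3. straight(4) → at (-6,15), heading N
no rival 3-sequence matches.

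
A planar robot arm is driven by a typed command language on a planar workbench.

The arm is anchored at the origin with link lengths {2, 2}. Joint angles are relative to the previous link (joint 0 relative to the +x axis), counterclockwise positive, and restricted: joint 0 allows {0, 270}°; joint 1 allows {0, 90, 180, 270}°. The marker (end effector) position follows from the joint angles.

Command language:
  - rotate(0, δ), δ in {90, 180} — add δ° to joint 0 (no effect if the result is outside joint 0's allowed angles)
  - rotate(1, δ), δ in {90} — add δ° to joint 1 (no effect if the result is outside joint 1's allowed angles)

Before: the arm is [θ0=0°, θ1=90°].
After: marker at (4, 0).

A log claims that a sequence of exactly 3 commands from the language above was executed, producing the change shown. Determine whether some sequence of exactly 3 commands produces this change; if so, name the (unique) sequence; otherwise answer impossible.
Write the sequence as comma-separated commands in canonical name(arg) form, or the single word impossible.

rotate(1, 90), rotate(1, 90), rotate(1, 90)

from: [θ0=0°, θ1=90°]
1. rotate(1, 90) → [θ0=0°, θ1=180°]
2. rotate(1, 90) → [θ0=0°, θ1=270°]
3. rotate(1, 90) → [θ0=0°, θ1=0°]
no other 3-command option fits: unique.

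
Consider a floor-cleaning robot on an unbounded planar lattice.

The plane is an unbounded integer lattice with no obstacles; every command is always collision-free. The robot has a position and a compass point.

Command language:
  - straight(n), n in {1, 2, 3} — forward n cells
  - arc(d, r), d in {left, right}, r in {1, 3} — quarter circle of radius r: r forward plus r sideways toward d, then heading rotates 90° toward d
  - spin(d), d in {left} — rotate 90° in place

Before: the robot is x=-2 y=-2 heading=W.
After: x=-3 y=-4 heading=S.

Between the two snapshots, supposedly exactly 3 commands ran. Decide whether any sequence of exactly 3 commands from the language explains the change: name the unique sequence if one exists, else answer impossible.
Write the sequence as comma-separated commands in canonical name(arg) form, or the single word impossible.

straight(1), spin(left), straight(2)

key: cell and facing (now S) both changed — the 3 commands mix motion and turning
t0: x=-2 y=-2 heading=W
1. straight(1) → x=-3 y=-2 heading=W
2. spin(left) → x=-3 y=-2 heading=S
3. straight(2) → x=-3 y=-4 heading=S
no rival 3-sequence matches.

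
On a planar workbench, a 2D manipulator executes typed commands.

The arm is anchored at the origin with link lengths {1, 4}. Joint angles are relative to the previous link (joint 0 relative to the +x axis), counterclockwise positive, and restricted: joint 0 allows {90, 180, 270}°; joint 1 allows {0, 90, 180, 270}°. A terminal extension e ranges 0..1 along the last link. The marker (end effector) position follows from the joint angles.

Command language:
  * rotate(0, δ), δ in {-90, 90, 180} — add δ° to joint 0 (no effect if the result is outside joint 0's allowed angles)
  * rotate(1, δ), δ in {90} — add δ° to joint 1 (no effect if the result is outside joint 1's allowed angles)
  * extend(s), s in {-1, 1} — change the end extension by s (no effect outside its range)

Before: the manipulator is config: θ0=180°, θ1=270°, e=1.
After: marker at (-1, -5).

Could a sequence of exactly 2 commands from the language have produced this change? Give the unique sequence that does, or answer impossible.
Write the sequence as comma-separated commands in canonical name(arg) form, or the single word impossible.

initial: config: θ0=180°, θ1=270°, e=1
step 1 (rotate(1, 90)): config: θ0=180°, θ1=0°, e=1
step 2 (rotate(1, 90)): config: θ0=180°, θ1=90°, e=1
no other 2-command option fits: unique.

rotate(1, 90), rotate(1, 90)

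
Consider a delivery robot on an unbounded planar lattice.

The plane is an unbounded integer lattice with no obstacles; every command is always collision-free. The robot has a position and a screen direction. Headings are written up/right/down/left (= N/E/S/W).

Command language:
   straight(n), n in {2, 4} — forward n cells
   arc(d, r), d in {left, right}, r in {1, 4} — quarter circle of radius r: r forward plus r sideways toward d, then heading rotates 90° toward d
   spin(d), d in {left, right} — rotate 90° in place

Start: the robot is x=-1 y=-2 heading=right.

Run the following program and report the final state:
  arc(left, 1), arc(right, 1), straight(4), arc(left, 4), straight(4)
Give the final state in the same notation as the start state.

begin: x=-1 y=-2 heading=right
[1] after arc(left, 1): x=0 y=-1 heading=up
[2] after arc(right, 1): x=1 y=0 heading=right
[3] after straight(4): x=5 y=0 heading=right
[4] after arc(left, 4): x=9 y=4 heading=up
[5] after straight(4): x=9 y=8 heading=up

x=9 y=8 heading=up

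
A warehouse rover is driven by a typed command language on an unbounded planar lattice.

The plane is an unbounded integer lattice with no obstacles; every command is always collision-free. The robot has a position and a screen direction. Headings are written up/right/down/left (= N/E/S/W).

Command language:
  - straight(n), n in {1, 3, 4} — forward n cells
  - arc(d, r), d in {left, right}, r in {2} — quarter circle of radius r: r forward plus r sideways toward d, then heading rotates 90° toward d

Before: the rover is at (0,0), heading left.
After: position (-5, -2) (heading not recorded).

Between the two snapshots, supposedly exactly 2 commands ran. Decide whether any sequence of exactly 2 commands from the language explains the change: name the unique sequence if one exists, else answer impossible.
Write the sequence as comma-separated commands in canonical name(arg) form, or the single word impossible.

key: order matters: swapping straight(3) and arc(left, 2) lands elsewhere
t0: at (0,0), heading left
[1] after straight(3): at (-3,0), heading left
[2] after arc(left, 2): at (-5,-2), heading down
no rival 2-sequence matches.

straight(3), arc(left, 2)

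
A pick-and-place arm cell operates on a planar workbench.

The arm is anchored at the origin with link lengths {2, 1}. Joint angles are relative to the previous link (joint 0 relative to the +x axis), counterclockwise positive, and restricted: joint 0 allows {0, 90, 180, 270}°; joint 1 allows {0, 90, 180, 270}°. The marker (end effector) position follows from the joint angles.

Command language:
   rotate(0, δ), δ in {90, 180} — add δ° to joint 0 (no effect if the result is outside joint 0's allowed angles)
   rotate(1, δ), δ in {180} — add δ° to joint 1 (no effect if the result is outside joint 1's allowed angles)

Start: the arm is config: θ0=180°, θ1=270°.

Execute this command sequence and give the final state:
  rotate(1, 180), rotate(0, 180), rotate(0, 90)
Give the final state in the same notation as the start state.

initial: config: θ0=180°, θ1=270°
[1] after rotate(1, 180): config: θ0=180°, θ1=90°
[2] after rotate(0, 180): config: θ0=0°, θ1=90°
[3] after rotate(0, 90): config: θ0=90°, θ1=90°

config: θ0=90°, θ1=90°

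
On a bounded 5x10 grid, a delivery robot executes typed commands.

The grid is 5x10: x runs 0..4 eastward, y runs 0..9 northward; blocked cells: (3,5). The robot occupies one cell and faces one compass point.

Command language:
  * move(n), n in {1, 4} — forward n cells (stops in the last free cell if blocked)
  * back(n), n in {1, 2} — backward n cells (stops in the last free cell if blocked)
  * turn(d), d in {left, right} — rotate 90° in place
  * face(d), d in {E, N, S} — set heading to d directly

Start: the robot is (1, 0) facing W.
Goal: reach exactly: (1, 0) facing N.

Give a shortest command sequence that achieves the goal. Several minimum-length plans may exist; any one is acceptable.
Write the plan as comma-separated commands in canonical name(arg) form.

initial: (1, 0) facing W
step 1 (face(N)): (1, 0) facing N
shorter routes all fall short; 1 is best.

face(N)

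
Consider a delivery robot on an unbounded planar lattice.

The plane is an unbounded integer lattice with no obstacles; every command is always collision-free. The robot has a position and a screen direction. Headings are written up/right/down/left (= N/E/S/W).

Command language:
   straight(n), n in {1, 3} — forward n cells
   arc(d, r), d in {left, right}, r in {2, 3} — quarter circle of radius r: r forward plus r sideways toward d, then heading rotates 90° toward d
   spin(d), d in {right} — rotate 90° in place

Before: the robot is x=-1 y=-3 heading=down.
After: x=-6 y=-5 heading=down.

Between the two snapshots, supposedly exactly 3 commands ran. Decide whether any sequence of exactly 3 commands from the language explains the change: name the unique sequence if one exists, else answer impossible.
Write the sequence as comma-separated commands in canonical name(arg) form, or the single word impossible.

key: order matters: swapping spin(right) and arc(left, 2) lands elsewhere
t0: x=-1 y=-3 heading=down
[1] after spin(right): x=-1 y=-3 heading=left
[2] after straight(3): x=-4 y=-3 heading=left
[3] after arc(left, 2): x=-6 y=-5 heading=down
no rival 3-sequence matches.

spin(right), straight(3), arc(left, 2)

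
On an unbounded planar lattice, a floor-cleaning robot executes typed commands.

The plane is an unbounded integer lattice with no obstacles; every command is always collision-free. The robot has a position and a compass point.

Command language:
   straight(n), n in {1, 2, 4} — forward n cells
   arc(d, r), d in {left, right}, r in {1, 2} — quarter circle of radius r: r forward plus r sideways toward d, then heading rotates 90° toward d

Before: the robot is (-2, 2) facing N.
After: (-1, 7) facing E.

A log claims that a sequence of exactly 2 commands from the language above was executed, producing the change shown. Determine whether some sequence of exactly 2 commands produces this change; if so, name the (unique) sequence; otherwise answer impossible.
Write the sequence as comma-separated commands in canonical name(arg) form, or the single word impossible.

straight(4), arc(right, 1)

key: cell and facing (now E) both changed — the 2 commands mix motion and turning
from: (-2, 2) facing N
1. straight(4) → (-2, 6) facing N
2. arc(right, 1) → (-1, 7) facing E
uniquely the one of 49 2-step routes that fits.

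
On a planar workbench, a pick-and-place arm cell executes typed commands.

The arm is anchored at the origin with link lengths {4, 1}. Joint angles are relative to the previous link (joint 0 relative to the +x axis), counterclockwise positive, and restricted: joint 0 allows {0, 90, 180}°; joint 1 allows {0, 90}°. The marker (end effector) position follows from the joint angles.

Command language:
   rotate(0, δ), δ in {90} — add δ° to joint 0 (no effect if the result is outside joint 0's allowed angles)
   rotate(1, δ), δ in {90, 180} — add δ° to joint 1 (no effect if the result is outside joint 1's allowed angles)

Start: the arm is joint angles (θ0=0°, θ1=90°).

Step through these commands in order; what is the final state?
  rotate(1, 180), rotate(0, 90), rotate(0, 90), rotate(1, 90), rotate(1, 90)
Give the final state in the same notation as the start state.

joint angles (θ0=180°, θ1=90°)

t0: joint angles (θ0=0°, θ1=90°)
step 1 (rotate(1, 180)): joint angles (θ0=0°, θ1=90°)
step 2 (rotate(0, 90)): joint angles (θ0=90°, θ1=90°)
step 3 (rotate(0, 90)): joint angles (θ0=180°, θ1=90°)
step 4 (rotate(1, 90)): joint angles (θ0=180°, θ1=90°)
step 5 (rotate(1, 90)): joint angles (θ0=180°, θ1=90°)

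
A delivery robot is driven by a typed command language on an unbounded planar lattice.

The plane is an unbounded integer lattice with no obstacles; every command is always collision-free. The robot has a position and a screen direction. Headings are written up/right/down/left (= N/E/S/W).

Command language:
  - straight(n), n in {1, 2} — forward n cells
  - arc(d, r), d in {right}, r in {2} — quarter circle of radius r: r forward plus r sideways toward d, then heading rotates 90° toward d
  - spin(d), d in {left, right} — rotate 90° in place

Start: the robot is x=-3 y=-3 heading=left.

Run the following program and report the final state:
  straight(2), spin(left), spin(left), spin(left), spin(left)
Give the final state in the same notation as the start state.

x=-5 y=-3 heading=left

t0: x=-3 y=-3 heading=left
step 1 (straight(2)): x=-5 y=-3 heading=left
step 2 (spin(left)): x=-5 y=-3 heading=down
step 3 (spin(left)): x=-5 y=-3 heading=right
step 4 (spin(left)): x=-5 y=-3 heading=up
step 5 (spin(left)): x=-5 y=-3 heading=left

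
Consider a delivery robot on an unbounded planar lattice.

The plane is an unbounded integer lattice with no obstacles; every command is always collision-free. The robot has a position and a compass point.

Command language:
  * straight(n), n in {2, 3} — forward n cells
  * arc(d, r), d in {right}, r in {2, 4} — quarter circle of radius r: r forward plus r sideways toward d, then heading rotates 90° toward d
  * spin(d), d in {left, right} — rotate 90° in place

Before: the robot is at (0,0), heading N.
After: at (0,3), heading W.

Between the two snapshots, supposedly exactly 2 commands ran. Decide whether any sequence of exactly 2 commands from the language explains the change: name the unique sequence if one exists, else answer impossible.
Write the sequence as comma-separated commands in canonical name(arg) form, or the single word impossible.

straight(3), spin(left)

key: order matters: swapping straight(3) and spin(left) lands elsewhere
begin: at (0,0), heading N
t=1 straight(3) ⇒ at (0,3), heading N
t=2 spin(left) ⇒ at (0,3), heading W
uniquely the one of 36 2-step routes that fits.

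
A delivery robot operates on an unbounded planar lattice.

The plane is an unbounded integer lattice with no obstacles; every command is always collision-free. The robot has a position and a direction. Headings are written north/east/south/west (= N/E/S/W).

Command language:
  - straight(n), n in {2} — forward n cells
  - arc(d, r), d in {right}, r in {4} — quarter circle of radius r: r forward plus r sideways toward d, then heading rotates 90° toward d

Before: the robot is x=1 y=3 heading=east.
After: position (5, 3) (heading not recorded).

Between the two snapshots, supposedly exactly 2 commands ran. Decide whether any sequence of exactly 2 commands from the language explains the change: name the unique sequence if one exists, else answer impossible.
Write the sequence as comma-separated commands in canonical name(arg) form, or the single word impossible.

straight(2), straight(2)

initial: x=1 y=3 heading=east
[1] after straight(2): x=3 y=3 heading=east
[2] after straight(2): x=5 y=3 heading=east
uniquely the one of 4 2-step routes that fits.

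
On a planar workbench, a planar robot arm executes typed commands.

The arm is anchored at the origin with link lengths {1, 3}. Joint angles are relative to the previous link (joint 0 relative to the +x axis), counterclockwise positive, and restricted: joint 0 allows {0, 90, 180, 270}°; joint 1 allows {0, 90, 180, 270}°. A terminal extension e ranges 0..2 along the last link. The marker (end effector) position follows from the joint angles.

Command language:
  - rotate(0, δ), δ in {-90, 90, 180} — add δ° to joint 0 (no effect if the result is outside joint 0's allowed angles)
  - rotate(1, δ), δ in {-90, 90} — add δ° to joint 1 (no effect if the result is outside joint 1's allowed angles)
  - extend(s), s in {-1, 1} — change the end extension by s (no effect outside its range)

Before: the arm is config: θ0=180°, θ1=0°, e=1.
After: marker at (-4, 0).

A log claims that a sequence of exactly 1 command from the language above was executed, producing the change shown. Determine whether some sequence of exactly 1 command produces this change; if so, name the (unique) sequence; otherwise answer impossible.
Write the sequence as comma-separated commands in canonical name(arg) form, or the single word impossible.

start: config: θ0=180°, θ1=0°, e=1
t=1 extend(-1) ⇒ config: θ0=180°, θ1=0°, e=0
no rival 1-sequence matches.

extend(-1)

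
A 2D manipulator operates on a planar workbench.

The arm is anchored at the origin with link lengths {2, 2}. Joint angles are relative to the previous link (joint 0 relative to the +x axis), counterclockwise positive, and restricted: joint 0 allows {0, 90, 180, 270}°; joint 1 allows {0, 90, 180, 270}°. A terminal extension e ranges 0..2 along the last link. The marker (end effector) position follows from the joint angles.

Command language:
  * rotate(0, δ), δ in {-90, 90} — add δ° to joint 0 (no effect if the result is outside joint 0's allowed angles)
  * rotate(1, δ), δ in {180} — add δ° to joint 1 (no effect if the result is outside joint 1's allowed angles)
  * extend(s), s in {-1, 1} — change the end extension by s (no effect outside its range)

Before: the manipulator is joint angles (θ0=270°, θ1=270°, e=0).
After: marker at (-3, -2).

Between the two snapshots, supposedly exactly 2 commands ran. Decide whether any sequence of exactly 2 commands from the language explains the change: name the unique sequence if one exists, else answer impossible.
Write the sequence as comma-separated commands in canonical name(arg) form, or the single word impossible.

extend(-1), extend(1)

key: running extend(1) before extend(-1) would end elsewhere — order is forced
t0: joint angles (θ0=270°, θ1=270°, e=0)
t=1 extend(-1) ⇒ joint angles (θ0=270°, θ1=270°, e=0)
t=2 extend(1) ⇒ joint angles (θ0=270°, θ1=270°, e=1)
all 25 alternatives checked — unique.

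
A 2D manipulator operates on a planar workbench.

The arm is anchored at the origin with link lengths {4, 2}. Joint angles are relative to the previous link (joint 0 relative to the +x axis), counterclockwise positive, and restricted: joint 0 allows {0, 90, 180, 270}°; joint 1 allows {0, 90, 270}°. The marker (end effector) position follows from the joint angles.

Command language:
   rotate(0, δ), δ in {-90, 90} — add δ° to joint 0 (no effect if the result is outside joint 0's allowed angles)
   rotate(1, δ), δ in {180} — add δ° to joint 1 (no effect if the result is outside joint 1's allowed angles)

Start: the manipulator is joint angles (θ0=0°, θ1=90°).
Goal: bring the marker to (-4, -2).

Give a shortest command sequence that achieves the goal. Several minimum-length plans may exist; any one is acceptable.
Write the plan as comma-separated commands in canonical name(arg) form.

rotate(0, 90), rotate(0, 90)

begin: joint angles (θ0=0°, θ1=90°)
step 1 (rotate(0, 90)): joint angles (θ0=90°, θ1=90°)
step 2 (rotate(0, 90)): joint angles (θ0=180°, θ1=90°)
minimal: 2 command(s), checked below 2.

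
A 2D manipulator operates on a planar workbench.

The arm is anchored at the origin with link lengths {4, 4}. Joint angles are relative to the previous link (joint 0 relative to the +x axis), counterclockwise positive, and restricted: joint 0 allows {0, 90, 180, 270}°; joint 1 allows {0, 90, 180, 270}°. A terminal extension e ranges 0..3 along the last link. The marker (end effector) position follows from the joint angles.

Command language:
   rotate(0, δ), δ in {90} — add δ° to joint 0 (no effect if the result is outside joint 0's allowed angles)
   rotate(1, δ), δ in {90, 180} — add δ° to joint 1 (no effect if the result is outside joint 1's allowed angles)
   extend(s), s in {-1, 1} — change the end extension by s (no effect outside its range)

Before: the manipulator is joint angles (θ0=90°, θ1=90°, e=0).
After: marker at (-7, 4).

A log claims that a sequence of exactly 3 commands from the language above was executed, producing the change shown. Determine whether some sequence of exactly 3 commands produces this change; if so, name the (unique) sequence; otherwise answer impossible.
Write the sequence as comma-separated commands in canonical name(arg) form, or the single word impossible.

extend(1), extend(1), extend(1)

from: joint angles (θ0=90°, θ1=90°, e=0)
1. extend(1) → joint angles (θ0=90°, θ1=90°, e=1)
2. extend(1) → joint angles (θ0=90°, θ1=90°, e=2)
3. extend(1) → joint angles (θ0=90°, θ1=90°, e=3)
no other 3-command option fits: unique.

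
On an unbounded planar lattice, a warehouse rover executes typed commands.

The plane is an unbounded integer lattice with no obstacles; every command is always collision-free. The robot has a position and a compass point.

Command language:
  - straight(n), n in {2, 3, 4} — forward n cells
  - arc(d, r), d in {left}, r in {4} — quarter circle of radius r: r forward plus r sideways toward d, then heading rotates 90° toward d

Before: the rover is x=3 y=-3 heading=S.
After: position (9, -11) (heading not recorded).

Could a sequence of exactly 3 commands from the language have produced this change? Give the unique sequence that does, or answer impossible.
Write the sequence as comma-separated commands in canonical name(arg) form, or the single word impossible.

key: running straight(2) before straight(4) would end elsewhere — order is forced
begin: x=3 y=-3 heading=S
step 1 (straight(4)): x=3 y=-7 heading=S
step 2 (arc(left, 4)): x=7 y=-11 heading=E
step 3 (straight(2)): x=9 y=-11 heading=E
all 64 alternatives checked — unique.

straight(4), arc(left, 4), straight(2)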